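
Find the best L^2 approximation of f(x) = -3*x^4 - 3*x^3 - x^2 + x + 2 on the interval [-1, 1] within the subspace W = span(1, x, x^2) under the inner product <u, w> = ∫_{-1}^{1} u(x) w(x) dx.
g(x) = -25*x^2/7 - 4*x/5 + 79/35

The best approximation g ∈ W is the orthogonal projection of f onto W. Writing g = a_0 + a_1 x + a_2 x^2, the coefficients solve the normal equations G · a = b where
  G_{ij} = <φ_i, φ_j> and b_i = <f, φ_i>, with φ_0 = 1, φ_1 = x, φ_2 = x^2.
G =
  [2, 0, 2/3]
  [0, 2/3, 0]
  [2/3, 0, 2/5],
b = (32/15, -8/15, 8/105).
Solving gives a_0 = 79/35, a_1 = -4/5, a_2 = -25/7, so
  g(x) = -25*x^2/7 - 4*x/5 + 79/35.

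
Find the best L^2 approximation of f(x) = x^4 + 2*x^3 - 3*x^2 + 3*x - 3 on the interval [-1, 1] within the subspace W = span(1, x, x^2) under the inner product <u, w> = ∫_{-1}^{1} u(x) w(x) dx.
g(x) = -15*x^2/7 + 21*x/5 - 108/35

The best approximation g ∈ W is the orthogonal projection of f onto W. Writing g = a_0 + a_1 x + a_2 x^2, the coefficients solve the normal equations G · a = b where
  G_{ij} = <φ_i, φ_j> and b_i = <f, φ_i>, with φ_0 = 1, φ_1 = x, φ_2 = x^2.
G =
  [2, 0, 2/3]
  [0, 2/3, 0]
  [2/3, 0, 2/5],
b = (-38/5, 14/5, -102/35).
Solving gives a_0 = -108/35, a_1 = 21/5, a_2 = -15/7, so
  g(x) = -15*x^2/7 + 21*x/5 - 108/35.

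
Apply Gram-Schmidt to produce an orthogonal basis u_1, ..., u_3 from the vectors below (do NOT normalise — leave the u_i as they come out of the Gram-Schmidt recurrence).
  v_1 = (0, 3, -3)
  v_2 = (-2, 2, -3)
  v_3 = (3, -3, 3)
Orthogonal basis:
  u_1 = (0, 3, -3)
  u_2 = (-2, -1/2, -1/2)
  u_3 = (1/3, -2/3, -2/3)

Apply the Gram-Schmidt recurrence
  u_1 = v_1
  u_i = v_i − Σ_{j<i} ((v_i · u_j) / (u_j · u_j)) · u_j.

Step by step this gives:
  u_1 = (0, 3, -3)
  u_2 = (-2, -1/2, -1/2)
  u_3 = (1/3, -2/3, -2/3)

Orthogonality check:
  u_2 · u_1 = 0 (should be 0)
  u_3 · u_1 = 0 (should be 0)
  u_3 · u_2 = 0 (should be 0)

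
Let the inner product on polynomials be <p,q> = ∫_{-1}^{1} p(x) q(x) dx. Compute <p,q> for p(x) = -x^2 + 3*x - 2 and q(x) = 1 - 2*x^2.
<p,q> = -6/5

Expand the product: p(x)·q(x) = 2*x^4 - 6*x^3 + 3*x^2 + 3*x - 2.
∫_{-1}^{1} of each monomial x^k gives [2/(k+1) if k even, 0 if k odd]. Integrating term-by-term (or equivalently evaluating the antiderivative F(x) = 2*x^5/5 - 3*x^4/2 + x^3 + 3*x^2/2 - 2*x at the endpoints):
  F(1) − F(−1) = -3/5 − (3/5) = -6/5.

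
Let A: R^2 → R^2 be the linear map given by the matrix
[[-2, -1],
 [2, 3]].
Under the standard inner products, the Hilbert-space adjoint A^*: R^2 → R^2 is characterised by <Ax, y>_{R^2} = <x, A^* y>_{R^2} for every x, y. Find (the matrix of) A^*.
A^* = A^T =
[[-2, 2],
 [-1, 3]]

For real matrices with standard dot products, the defining identity <Ax, y> = <x, A^* y> gives (Ax)^T y = x^T (A^*) y, i.e. x^T A^T y = x^T (A^*) y. Since this holds for all x, y, we must have A^* = A^T. Therefore
A^* =
[[-2, 2],
 [-1, 3]].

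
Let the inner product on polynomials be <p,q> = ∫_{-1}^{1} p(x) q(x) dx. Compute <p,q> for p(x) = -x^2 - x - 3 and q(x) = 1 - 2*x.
<p,q> = -16/3

Expand the product: p(x)·q(x) = 2*x^3 + x^2 + 5*x - 3.
∫_{-1}^{1} of each monomial x^k gives [2/(k+1) if k even, 0 if k odd]. Integrating term-by-term (or equivalently evaluating the antiderivative F(x) = x^4/2 + x^3/3 + 5*x^2/2 - 3*x at the endpoints):
  F(1) − F(−1) = 1/3 − (17/3) = -16/3.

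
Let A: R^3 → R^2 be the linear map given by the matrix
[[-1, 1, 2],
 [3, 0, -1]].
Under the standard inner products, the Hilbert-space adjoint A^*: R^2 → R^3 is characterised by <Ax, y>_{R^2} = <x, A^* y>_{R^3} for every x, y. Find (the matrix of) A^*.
A^* = A^T =
[[-1, 3],
 [1, 0],
 [2, -1]]

For real matrices with standard dot products, the defining identity <Ax, y> = <x, A^* y> gives (Ax)^T y = x^T (A^*) y, i.e. x^T A^T y = x^T (A^*) y. Since this holds for all x, y, we must have A^* = A^T. Therefore
A^* =
[[-1, 3],
 [1, 0],
 [2, -1]].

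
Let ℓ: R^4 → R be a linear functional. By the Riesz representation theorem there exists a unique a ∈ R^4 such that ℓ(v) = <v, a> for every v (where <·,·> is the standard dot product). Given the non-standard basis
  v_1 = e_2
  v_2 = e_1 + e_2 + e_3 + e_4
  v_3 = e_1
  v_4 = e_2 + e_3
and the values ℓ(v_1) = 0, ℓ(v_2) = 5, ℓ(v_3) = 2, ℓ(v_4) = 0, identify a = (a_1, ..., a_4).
a = (2, 0, 0, 3)

Write a = (a_1, ..., a_4) in the standard basis. For each basis vector v_i, ℓ(v_i) = <v_i, a> is a linear equation in the a_j's. Collect the n equations into a matrix system V a = ℓ, where row i of V is v_i (expressed in the standard basis). Since V is invertible (lower-triangular with 1s on the diagonal, up to permutation), solve by back-substitution:
  V =
[[0, 1, 0, 0],
 [1, 1, 1, 1],
 [1, 0, 0, 0],
 [0, 1, 1, 0]]
  V a = (0, 5, 2, 0)
Solving gives a = (2, 0, 0, 3).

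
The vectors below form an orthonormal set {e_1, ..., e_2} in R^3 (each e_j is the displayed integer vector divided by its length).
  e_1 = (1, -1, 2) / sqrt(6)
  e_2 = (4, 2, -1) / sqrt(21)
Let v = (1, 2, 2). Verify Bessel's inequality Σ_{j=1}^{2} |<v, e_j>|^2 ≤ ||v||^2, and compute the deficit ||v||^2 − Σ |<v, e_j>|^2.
Σ |<v, e_j>|^2 = 45/14; ||v||^2 = 9; deficit = 81/14

Write each e_j = u_j / sqrt(<u_j, u_j>) where u_j is the displayed integer vector. Then <v, e_j> = <v, u_j> / sqrt(<u_j, u_j>), so |<v, e_j>|^2 = <v, u_j>^2 / <u_j, u_j>.
Coefficients: <v, e_1> = 3/sqrt(6), <v, e_2> = 6/sqrt(21).
Square and sum: Σ |<v, e_j>|^2 = 45/14.
Compute ||v||^2 = v·v = 9.
Deficit = 9 − 45/14 = 81/14 ≥ 0, confirming Bessel's inequality. (The deficit equals ||v − Σ <v,e_j> e_j||^2, the squared distance from v to span{e_j}.)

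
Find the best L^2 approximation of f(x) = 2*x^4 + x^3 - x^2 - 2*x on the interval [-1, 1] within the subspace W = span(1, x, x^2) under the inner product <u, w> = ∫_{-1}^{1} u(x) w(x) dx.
g(x) = 5*x^2/7 - 7*x/5 - 6/35

The best approximation g ∈ W is the orthogonal projection of f onto W. Writing g = a_0 + a_1 x + a_2 x^2, the coefficients solve the normal equations G · a = b where
  G_{ij} = <φ_i, φ_j> and b_i = <f, φ_i>, with φ_0 = 1, φ_1 = x, φ_2 = x^2.
G =
  [2, 0, 2/3]
  [0, 2/3, 0]
  [2/3, 0, 2/5],
b = (2/15, -14/15, 6/35).
Solving gives a_0 = -6/35, a_1 = -7/5, a_2 = 5/7, so
  g(x) = 5*x^2/7 - 7*x/5 - 6/35.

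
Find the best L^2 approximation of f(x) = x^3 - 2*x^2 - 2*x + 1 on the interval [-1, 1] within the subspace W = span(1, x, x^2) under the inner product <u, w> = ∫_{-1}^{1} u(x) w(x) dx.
g(x) = -2*x^2 - 7*x/5 + 1

The best approximation g ∈ W is the orthogonal projection of f onto W. Writing g = a_0 + a_1 x + a_2 x^2, the coefficients solve the normal equations G · a = b where
  G_{ij} = <φ_i, φ_j> and b_i = <f, φ_i>, with φ_0 = 1, φ_1 = x, φ_2 = x^2.
G =
  [2, 0, 2/3]
  [0, 2/3, 0]
  [2/3, 0, 2/5],
b = (2/3, -14/15, -2/15).
Solving gives a_0 = 1, a_1 = -7/5, a_2 = -2, so
  g(x) = -2*x^2 - 7*x/5 + 1.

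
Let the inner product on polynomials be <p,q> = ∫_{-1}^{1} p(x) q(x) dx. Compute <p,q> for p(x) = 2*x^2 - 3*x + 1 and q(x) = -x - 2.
<p,q> = -14/3

Expand the product: p(x)·q(x) = -2*x^3 - x^2 + 5*x - 2.
∫_{-1}^{1} of each monomial x^k gives [2/(k+1) if k even, 0 if k odd]. Integrating term-by-term (or equivalently evaluating the antiderivative F(x) = -x^4/2 - x^3/3 + 5*x^2/2 - 2*x at the endpoints):
  F(1) − F(−1) = -1/3 − (13/3) = -14/3.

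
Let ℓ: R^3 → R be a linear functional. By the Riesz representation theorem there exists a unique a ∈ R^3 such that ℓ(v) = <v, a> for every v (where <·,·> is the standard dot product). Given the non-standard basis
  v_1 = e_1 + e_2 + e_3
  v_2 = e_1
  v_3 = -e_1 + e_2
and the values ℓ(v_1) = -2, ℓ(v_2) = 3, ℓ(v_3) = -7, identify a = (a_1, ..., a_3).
a = (3, -4, -1)

Write a = (a_1, ..., a_3) in the standard basis. For each basis vector v_i, ℓ(v_i) = <v_i, a> is a linear equation in the a_j's. Collect the n equations into a matrix system V a = ℓ, where row i of V is v_i (expressed in the standard basis). Since V is invertible (lower-triangular with 1s on the diagonal, up to permutation), solve by back-substitution:
  V =
[[1, 1, 1],
 [1, 0, 0],
 [-1, 1, 0]]
  V a = (-2, 3, -7)
Solving gives a = (3, -4, -1).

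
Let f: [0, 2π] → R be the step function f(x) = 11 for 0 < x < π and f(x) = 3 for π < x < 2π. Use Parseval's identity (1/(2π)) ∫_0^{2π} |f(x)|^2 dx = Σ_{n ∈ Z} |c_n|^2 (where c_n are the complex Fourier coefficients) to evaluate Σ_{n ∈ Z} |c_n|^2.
Σ |c_n|^2 = 65

Parseval equates the L^2 energy of f (normalised by 1/(2π)) with the ℓ^2 sum of its Fourier coefficients: (1/(2π)) ∫_0^{2π} |f|^2 = Σ |c_n|^2.
Compute the left side: (1/(2π)) [∫_0^π 11^2 dx + ∫_π^{2π} 3^2 dx] = (1/(2π)) · (121π + 9π) = (121 + 9)/2 = 65.
So Σ_{n ∈ Z} |c_n|^2 = 65.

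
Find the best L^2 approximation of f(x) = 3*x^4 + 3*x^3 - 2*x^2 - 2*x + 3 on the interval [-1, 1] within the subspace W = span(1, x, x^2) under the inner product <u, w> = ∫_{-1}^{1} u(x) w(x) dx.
g(x) = 4*x^2/7 - x/5 + 96/35

The best approximation g ∈ W is the orthogonal projection of f onto W. Writing g = a_0 + a_1 x + a_2 x^2, the coefficients solve the normal equations G · a = b where
  G_{ij} = <φ_i, φ_j> and b_i = <f, φ_i>, with φ_0 = 1, φ_1 = x, φ_2 = x^2.
G =
  [2, 0, 2/3]
  [0, 2/3, 0]
  [2/3, 0, 2/5],
b = (88/15, -2/15, 72/35).
Solving gives a_0 = 96/35, a_1 = -1/5, a_2 = 4/7, so
  g(x) = 4*x^2/7 - x/5 + 96/35.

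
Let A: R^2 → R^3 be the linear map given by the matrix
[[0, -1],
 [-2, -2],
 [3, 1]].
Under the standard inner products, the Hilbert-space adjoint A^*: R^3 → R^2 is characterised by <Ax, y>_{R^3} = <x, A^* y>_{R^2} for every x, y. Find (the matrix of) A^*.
A^* = A^T =
[[0, -2, 3],
 [-1, -2, 1]]

For real matrices with standard dot products, the defining identity <Ax, y> = <x, A^* y> gives (Ax)^T y = x^T (A^*) y, i.e. x^T A^T y = x^T (A^*) y. Since this holds for all x, y, we must have A^* = A^T. Therefore
A^* =
[[0, -2, 3],
 [-1, -2, 1]].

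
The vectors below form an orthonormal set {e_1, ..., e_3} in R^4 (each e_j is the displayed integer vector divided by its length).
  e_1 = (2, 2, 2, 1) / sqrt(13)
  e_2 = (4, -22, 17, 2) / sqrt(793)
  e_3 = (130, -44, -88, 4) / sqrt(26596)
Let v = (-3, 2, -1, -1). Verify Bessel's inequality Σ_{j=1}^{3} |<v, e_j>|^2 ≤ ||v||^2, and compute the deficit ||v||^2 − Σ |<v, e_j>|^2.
Σ |<v, e_j>|^2 = 1619/109; ||v||^2 = 15; deficit = 16/109

Write each e_j = u_j / sqrt(<u_j, u_j>) where u_j is the displayed integer vector. Then <v, e_j> = <v, u_j> / sqrt(<u_j, u_j>), so |<v, e_j>|^2 = <v, u_j>^2 / <u_j, u_j>.
Coefficients: <v, e_1> = -5/sqrt(13), <v, e_2> = -75/sqrt(793), <v, e_3> = -394/sqrt(26596).
Square and sum: Σ |<v, e_j>|^2 = 1619/109.
Compute ||v||^2 = v·v = 15.
Deficit = 15 − 1619/109 = 16/109 ≥ 0, confirming Bessel's inequality. (The deficit equals ||v − Σ <v,e_j> e_j||^2, the squared distance from v to span{e_j}.)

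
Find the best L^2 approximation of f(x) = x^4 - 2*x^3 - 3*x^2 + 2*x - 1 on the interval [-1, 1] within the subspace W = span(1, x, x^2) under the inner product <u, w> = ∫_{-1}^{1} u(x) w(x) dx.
g(x) = -15*x^2/7 + 4*x/5 - 38/35

The best approximation g ∈ W is the orthogonal projection of f onto W. Writing g = a_0 + a_1 x + a_2 x^2, the coefficients solve the normal equations G · a = b where
  G_{ij} = <φ_i, φ_j> and b_i = <f, φ_i>, with φ_0 = 1, φ_1 = x, φ_2 = x^2.
G =
  [2, 0, 2/3]
  [0, 2/3, 0]
  [2/3, 0, 2/5],
b = (-18/5, 8/15, -166/105).
Solving gives a_0 = -38/35, a_1 = 4/5, a_2 = -15/7, so
  g(x) = -15*x^2/7 + 4*x/5 - 38/35.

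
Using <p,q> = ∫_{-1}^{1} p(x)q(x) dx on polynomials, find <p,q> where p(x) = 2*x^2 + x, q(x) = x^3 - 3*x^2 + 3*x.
<p,q> = 0

Expand the product: p(x)·q(x) = 2*x^5 - 5*x^4 + 3*x^3 + 3*x^2.
∫_{-1}^{1} of each monomial x^k gives [2/(k+1) if k even, 0 if k odd]. Integrating term-by-term (or equivalently evaluating the antiderivative F(x) = x^6/3 - x^5 + 3*x^4/4 + x^3 at the endpoints):
  F(1) − F(−1) = 13/12 − (13/12) = 0.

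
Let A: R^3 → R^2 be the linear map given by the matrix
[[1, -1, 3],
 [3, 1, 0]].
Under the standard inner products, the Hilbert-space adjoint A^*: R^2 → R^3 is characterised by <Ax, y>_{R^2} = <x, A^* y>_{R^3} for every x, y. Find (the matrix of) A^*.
A^* = A^T =
[[1, 3],
 [-1, 1],
 [3, 0]]

For real matrices with standard dot products, the defining identity <Ax, y> = <x, A^* y> gives (Ax)^T y = x^T (A^*) y, i.e. x^T A^T y = x^T (A^*) y. Since this holds for all x, y, we must have A^* = A^T. Therefore
A^* =
[[1, 3],
 [-1, 1],
 [3, 0]].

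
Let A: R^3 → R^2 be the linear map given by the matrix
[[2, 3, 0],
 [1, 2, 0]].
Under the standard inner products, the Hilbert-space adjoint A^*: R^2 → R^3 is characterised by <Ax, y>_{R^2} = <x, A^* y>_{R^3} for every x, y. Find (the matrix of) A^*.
A^* = A^T =
[[2, 1],
 [3, 2],
 [0, 0]]

For real matrices with standard dot products, the defining identity <Ax, y> = <x, A^* y> gives (Ax)^T y = x^T (A^*) y, i.e. x^T A^T y = x^T (A^*) y. Since this holds for all x, y, we must have A^* = A^T. Therefore
A^* =
[[2, 1],
 [3, 2],
 [0, 0]].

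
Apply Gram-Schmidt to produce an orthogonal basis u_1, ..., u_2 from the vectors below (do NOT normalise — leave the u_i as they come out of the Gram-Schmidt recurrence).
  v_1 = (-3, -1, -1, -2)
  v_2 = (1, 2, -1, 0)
Orthogonal basis:
  u_1 = (-3, -1, -1, -2)
  u_2 = (1/5, 26/15, -19/15, -8/15)

Apply the Gram-Schmidt recurrence
  u_1 = v_1
  u_i = v_i − Σ_{j<i} ((v_i · u_j) / (u_j · u_j)) · u_j.

Step by step this gives:
  u_1 = (-3, -1, -1, -2)
  u_2 = (1/5, 26/15, -19/15, -8/15)

Orthogonality check:
  u_2 · u_1 = 0 (should be 0)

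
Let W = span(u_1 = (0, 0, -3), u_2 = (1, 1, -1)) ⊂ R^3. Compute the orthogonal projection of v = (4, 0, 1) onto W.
proj_W(v) = (2, 2, 1)

Set up U = [u_1 | ... | u_2] ∈ R^(3×2). The projector onto W = col(U) is P = U (U^T U)^(-1) U^T.
Compute U^T U =
  [9, 3]
  [3, 3],
and U^T v = (-3, 3).
Solve U^T U · c = U^T v for the coefficients: c = (-1, 2). The projection is proj_W(v) = U c.
Check: (v - proj_W(v)) · u_1 = 0  (should be 0).
Check: (v - proj_W(v)) · u_2 = 0  (should be 0).
Result: proj_W(v) = (2, 2, 1).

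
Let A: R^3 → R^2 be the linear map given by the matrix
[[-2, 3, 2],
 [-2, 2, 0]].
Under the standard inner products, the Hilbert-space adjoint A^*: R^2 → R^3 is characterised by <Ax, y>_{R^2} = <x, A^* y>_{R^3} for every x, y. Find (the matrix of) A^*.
A^* = A^T =
[[-2, -2],
 [3, 2],
 [2, 0]]

For real matrices with standard dot products, the defining identity <Ax, y> = <x, A^* y> gives (Ax)^T y = x^T (A^*) y, i.e. x^T A^T y = x^T (A^*) y. Since this holds for all x, y, we must have A^* = A^T. Therefore
A^* =
[[-2, -2],
 [3, 2],
 [2, 0]].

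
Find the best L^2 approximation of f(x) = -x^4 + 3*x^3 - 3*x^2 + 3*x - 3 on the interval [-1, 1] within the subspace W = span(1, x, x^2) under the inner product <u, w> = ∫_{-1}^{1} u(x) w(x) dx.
g(x) = -27*x^2/7 + 24*x/5 - 102/35

The best approximation g ∈ W is the orthogonal projection of f onto W. Writing g = a_0 + a_1 x + a_2 x^2, the coefficients solve the normal equations G · a = b where
  G_{ij} = <φ_i, φ_j> and b_i = <f, φ_i>, with φ_0 = 1, φ_1 = x, φ_2 = x^2.
G =
  [2, 0, 2/3]
  [0, 2/3, 0]
  [2/3, 0, 2/5],
b = (-42/5, 16/5, -122/35).
Solving gives a_0 = -102/35, a_1 = 24/5, a_2 = -27/7, so
  g(x) = -27*x^2/7 + 24*x/5 - 102/35.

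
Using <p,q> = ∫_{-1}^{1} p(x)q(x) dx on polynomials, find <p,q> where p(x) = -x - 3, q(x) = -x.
<p,q> = 2/3

Expand the product: p(x)·q(x) = x^2 + 3*x.
∫_{-1}^{1} of each monomial x^k gives [2/(k+1) if k even, 0 if k odd]. Integrating term-by-term (or equivalently evaluating the antiderivative F(x) = x^3/3 + 3*x^2/2 at the endpoints):
  F(1) − F(−1) = 11/6 − (7/6) = 2/3.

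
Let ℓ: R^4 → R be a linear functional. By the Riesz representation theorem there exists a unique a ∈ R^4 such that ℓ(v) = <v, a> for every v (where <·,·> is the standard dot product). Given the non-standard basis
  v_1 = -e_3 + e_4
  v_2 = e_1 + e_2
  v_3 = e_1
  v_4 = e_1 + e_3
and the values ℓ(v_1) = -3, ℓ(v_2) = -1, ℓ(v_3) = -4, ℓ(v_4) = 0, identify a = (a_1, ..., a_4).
a = (-4, 3, 4, 1)

Write a = (a_1, ..., a_4) in the standard basis. For each basis vector v_i, ℓ(v_i) = <v_i, a> is a linear equation in the a_j's. Collect the n equations into a matrix system V a = ℓ, where row i of V is v_i (expressed in the standard basis). Since V is invertible (lower-triangular with 1s on the diagonal, up to permutation), solve by back-substitution:
  V =
[[0, 0, -1, 1],
 [1, 1, 0, 0],
 [1, 0, 0, 0],
 [1, 0, 1, 0]]
  V a = (-3, -1, -4, 0)
Solving gives a = (-4, 3, 4, 1).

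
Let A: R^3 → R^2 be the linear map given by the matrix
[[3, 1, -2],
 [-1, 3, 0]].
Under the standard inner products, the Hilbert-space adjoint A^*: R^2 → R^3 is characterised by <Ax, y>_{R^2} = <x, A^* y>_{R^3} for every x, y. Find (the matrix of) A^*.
A^* = A^T =
[[3, -1],
 [1, 3],
 [-2, 0]]

For real matrices with standard dot products, the defining identity <Ax, y> = <x, A^* y> gives (Ax)^T y = x^T (A^*) y, i.e. x^T A^T y = x^T (A^*) y. Since this holds for all x, y, we must have A^* = A^T. Therefore
A^* =
[[3, -1],
 [1, 3],
 [-2, 0]].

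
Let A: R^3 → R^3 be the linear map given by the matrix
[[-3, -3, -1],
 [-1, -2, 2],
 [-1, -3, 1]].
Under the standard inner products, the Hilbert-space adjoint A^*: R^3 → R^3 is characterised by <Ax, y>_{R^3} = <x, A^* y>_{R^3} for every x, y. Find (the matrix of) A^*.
A^* = A^T =
[[-3, -1, -1],
 [-3, -2, -3],
 [-1, 2, 1]]

For real matrices with standard dot products, the defining identity <Ax, y> = <x, A^* y> gives (Ax)^T y = x^T (A^*) y, i.e. x^T A^T y = x^T (A^*) y. Since this holds for all x, y, we must have A^* = A^T. Therefore
A^* =
[[-3, -1, -1],
 [-3, -2, -3],
 [-1, 2, 1]].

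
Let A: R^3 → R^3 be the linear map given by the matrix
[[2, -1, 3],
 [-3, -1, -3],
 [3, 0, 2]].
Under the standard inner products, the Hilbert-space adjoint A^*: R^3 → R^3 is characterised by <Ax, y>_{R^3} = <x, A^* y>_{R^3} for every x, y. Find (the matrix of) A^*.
A^* = A^T =
[[2, -3, 3],
 [-1, -1, 0],
 [3, -3, 2]]

For real matrices with standard dot products, the defining identity <Ax, y> = <x, A^* y> gives (Ax)^T y = x^T (A^*) y, i.e. x^T A^T y = x^T (A^*) y. Since this holds for all x, y, we must have A^* = A^T. Therefore
A^* =
[[2, -3, 3],
 [-1, -1, 0],
 [3, -3, 2]].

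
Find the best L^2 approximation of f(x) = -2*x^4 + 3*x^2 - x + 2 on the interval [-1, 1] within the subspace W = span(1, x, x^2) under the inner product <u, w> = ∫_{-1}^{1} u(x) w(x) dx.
g(x) = 9*x^2/7 - x + 76/35

The best approximation g ∈ W is the orthogonal projection of f onto W. Writing g = a_0 + a_1 x + a_2 x^2, the coefficients solve the normal equations G · a = b where
  G_{ij} = <φ_i, φ_j> and b_i = <f, φ_i>, with φ_0 = 1, φ_1 = x, φ_2 = x^2.
G =
  [2, 0, 2/3]
  [0, 2/3, 0]
  [2/3, 0, 2/5],
b = (26/5, -2/3, 206/105).
Solving gives a_0 = 76/35, a_1 = -1, a_2 = 9/7, so
  g(x) = 9*x^2/7 - x + 76/35.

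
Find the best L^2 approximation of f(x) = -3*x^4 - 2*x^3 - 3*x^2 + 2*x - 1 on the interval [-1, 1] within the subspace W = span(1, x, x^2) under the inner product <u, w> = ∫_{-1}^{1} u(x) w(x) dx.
g(x) = -39*x^2/7 + 4*x/5 - 26/35

The best approximation g ∈ W is the orthogonal projection of f onto W. Writing g = a_0 + a_1 x + a_2 x^2, the coefficients solve the normal equations G · a = b where
  G_{ij} = <φ_i, φ_j> and b_i = <f, φ_i>, with φ_0 = 1, φ_1 = x, φ_2 = x^2.
G =
  [2, 0, 2/3]
  [0, 2/3, 0]
  [2/3, 0, 2/5],
b = (-26/5, 8/15, -286/105).
Solving gives a_0 = -26/35, a_1 = 4/5, a_2 = -39/7, so
  g(x) = -39*x^2/7 + 4*x/5 - 26/35.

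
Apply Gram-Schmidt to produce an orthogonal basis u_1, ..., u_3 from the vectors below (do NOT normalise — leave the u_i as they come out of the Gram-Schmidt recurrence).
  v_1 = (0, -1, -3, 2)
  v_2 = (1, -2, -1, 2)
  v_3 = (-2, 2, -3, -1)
Orthogonal basis:
  u_1 = (0, -1, -3, 2)
  u_2 = (1, -19/14, 13/14, 5/7)
  u_3 = (-3/59, -17/59, -7/59, -19/59)

Apply the Gram-Schmidt recurrence
  u_1 = v_1
  u_i = v_i − Σ_{j<i} ((v_i · u_j) / (u_j · u_j)) · u_j.

Step by step this gives:
  u_1 = (0, -1, -3, 2)
  u_2 = (1, -19/14, 13/14, 5/7)
  u_3 = (-3/59, -17/59, -7/59, -19/59)

Orthogonality check:
  u_2 · u_1 = 0 (should be 0)
  u_3 · u_1 = 0 (should be 0)
  u_3 · u_2 = 0 (should be 0)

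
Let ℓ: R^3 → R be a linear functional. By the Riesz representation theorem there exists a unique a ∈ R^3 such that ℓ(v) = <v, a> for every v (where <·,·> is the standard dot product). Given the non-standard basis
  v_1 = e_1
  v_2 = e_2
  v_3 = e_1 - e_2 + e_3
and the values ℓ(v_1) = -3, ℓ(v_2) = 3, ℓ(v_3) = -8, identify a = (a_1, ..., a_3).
a = (-3, 3, -2)

Write a = (a_1, ..., a_3) in the standard basis. For each basis vector v_i, ℓ(v_i) = <v_i, a> is a linear equation in the a_j's. Collect the n equations into a matrix system V a = ℓ, where row i of V is v_i (expressed in the standard basis). Since V is invertible (lower-triangular with 1s on the diagonal, up to permutation), solve by back-substitution:
  V =
[[1, 0, 0],
 [0, 1, 0],
 [1, -1, 1]]
  V a = (-3, 3, -8)
Solving gives a = (-3, 3, -2).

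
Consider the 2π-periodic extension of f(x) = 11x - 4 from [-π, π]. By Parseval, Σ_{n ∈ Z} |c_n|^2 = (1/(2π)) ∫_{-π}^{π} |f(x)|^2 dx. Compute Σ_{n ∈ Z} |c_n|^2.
Σ |c_n|^2 = 121π^2/3 + 16

Expand and integrate term by term over [-π, π]:
  ∫ (11x)^2 dx = 121·(2π^3/3); ∫ 2·11·(-4)·x dx = 0 (odd integrand); ∫ (-4)^2 dx = 16·2π.
So (1/(2π)) ∫_{-π}^{π} (11x - 4)^2 dx = 121π^2/3 + 16 = 121π^2/3 + 16.
Parseval ⇒ Σ |c_n|^2 = 121π^2/3 + 16.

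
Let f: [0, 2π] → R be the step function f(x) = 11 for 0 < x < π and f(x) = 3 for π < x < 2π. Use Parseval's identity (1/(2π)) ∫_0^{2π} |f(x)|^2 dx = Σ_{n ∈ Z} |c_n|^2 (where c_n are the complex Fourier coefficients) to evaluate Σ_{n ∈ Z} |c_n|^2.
Σ |c_n|^2 = 65

Parseval equates the L^2 energy of f (normalised by 1/(2π)) with the ℓ^2 sum of its Fourier coefficients: (1/(2π)) ∫_0^{2π} |f|^2 = Σ |c_n|^2.
Compute the left side: (1/(2π)) [∫_0^π 11^2 dx + ∫_π^{2π} 3^2 dx] = (1/(2π)) · (121π + 9π) = (121 + 9)/2 = 65.
So Σ_{n ∈ Z} |c_n|^2 = 65.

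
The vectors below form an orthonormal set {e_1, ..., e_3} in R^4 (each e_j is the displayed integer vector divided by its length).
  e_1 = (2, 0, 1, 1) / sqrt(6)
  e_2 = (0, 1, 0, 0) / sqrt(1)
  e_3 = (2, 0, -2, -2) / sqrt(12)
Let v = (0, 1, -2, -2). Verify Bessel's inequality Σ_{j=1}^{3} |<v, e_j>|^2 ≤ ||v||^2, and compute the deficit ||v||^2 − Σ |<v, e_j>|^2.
Σ |<v, e_j>|^2 = 9; ||v||^2 = 9; deficit = 0

Write each e_j = u_j / sqrt(<u_j, u_j>) where u_j is the displayed integer vector. Then <v, e_j> = <v, u_j> / sqrt(<u_j, u_j>), so |<v, e_j>|^2 = <v, u_j>^2 / <u_j, u_j>.
Coefficients: <v, e_1> = -4/sqrt(6), <v, e_2> = 1/sqrt(1), <v, e_3> = 8/sqrt(12).
Square and sum: Σ |<v, e_j>|^2 = 9.
Compute ||v||^2 = v·v = 9.
Deficit = 9 − 9 = 0 ≥ 0, confirming Bessel's inequality. (The deficit equals ||v − Σ <v,e_j> e_j||^2, the squared distance from v to span{e_j}.)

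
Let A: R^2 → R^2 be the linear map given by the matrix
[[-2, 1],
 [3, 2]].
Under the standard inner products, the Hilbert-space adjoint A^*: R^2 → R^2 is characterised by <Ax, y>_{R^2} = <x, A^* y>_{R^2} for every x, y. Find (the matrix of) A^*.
A^* = A^T =
[[-2, 3],
 [1, 2]]

For real matrices with standard dot products, the defining identity <Ax, y> = <x, A^* y> gives (Ax)^T y = x^T (A^*) y, i.e. x^T A^T y = x^T (A^*) y. Since this holds for all x, y, we must have A^* = A^T. Therefore
A^* =
[[-2, 3],
 [1, 2]].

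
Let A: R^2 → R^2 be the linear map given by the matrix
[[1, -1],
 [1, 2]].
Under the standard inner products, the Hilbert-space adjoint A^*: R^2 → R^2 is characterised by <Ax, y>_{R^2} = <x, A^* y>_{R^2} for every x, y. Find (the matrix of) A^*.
A^* = A^T =
[[1, 1],
 [-1, 2]]

For real matrices with standard dot products, the defining identity <Ax, y> = <x, A^* y> gives (Ax)^T y = x^T (A^*) y, i.e. x^T A^T y = x^T (A^*) y. Since this holds for all x, y, we must have A^* = A^T. Therefore
A^* =
[[1, 1],
 [-1, 2]].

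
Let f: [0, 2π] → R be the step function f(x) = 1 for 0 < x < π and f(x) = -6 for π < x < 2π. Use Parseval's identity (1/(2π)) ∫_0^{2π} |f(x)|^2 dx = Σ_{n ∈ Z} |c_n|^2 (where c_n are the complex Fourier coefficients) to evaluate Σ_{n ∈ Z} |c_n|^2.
Σ |c_n|^2 = 37/2

Parseval equates the L^2 energy of f (normalised by 1/(2π)) with the ℓ^2 sum of its Fourier coefficients: (1/(2π)) ∫_0^{2π} |f|^2 = Σ |c_n|^2.
Compute the left side: (1/(2π)) [∫_0^π 1^2 dx + ∫_π^{2π} (-6)^2 dx] = (1/(2π)) · (1π + 36π) = (1 + 36)/2 = 37/2.
So Σ_{n ∈ Z} |c_n|^2 = 37/2.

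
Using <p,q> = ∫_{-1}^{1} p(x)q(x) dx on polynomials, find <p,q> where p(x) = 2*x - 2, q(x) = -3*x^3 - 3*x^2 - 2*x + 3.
<p,q> = -196/15

Expand the product: p(x)·q(x) = -6*x^4 + 2*x^2 + 10*x - 6.
∫_{-1}^{1} of each monomial x^k gives [2/(k+1) if k even, 0 if k odd]. Integrating term-by-term (or equivalently evaluating the antiderivative F(x) = -6*x^5/5 + 2*x^3/3 + 5*x^2 - 6*x at the endpoints):
  F(1) − F(−1) = -23/15 − (173/15) = -196/15.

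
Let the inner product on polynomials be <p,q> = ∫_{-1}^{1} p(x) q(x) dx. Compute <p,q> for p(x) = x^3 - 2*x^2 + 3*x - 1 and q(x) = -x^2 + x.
<p,q> = 58/15

Expand the product: p(x)·q(x) = -x^5 + 3*x^4 - 5*x^3 + 4*x^2 - x.
∫_{-1}^{1} of each monomial x^k gives [2/(k+1) if k even, 0 if k odd]. Integrating term-by-term (or equivalently evaluating the antiderivative F(x) = -x^6/6 + 3*x^5/5 - 5*x^4/4 + 4*x^3/3 - x^2/2 at the endpoints):
  F(1) − F(−1) = 1/60 − (-77/20) = 58/15.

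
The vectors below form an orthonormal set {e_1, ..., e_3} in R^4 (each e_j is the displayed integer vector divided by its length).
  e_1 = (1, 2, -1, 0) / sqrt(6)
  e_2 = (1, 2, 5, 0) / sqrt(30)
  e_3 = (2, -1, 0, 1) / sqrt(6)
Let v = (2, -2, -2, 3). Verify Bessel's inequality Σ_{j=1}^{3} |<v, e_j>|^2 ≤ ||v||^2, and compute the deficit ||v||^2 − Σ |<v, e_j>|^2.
Σ |<v, e_j>|^2 = 183/10; ||v||^2 = 21; deficit = 27/10

Write each e_j = u_j / sqrt(<u_j, u_j>) where u_j is the displayed integer vector. Then <v, e_j> = <v, u_j> / sqrt(<u_j, u_j>), so |<v, e_j>|^2 = <v, u_j>^2 / <u_j, u_j>.
Coefficients: <v, e_1> = 0/sqrt(6), <v, e_2> = -12/sqrt(30), <v, e_3> = 9/sqrt(6).
Square and sum: Σ |<v, e_j>|^2 = 183/10.
Compute ||v||^2 = v·v = 21.
Deficit = 21 − 183/10 = 27/10 ≥ 0, confirming Bessel's inequality. (The deficit equals ||v − Σ <v,e_j> e_j||^2, the squared distance from v to span{e_j}.)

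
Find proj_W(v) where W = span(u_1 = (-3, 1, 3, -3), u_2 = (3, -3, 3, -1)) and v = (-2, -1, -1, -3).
proj_W(v) = (-3/2, 5/7, 6/7, -15/14)

Set up U = [u_1 | ... | u_2] ∈ R^(4×2). The projector onto W = col(U) is P = U (U^T U)^(-1) U^T.
Compute U^T U =
  [28, 0]
  [0, 28],
and U^T v = (11, -3).
Solve U^T U · c = U^T v for the coefficients: c = (11/28, -3/28). The projection is proj_W(v) = U c.
Check: (v - proj_W(v)) · u_1 = 0  (should be 0).
Check: (v - proj_W(v)) · u_2 = 0  (should be 0).
Result: proj_W(v) = (-3/2, 5/7, 6/7, -15/14).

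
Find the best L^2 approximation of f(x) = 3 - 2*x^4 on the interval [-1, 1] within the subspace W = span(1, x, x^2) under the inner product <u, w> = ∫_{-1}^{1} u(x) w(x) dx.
g(x) = 111/35 - 12*x^2/7

The best approximation g ∈ W is the orthogonal projection of f onto W. Writing g = a_0 + a_1 x + a_2 x^2, the coefficients solve the normal equations G · a = b where
  G_{ij} = <φ_i, φ_j> and b_i = <f, φ_i>, with φ_0 = 1, φ_1 = x, φ_2 = x^2.
G =
  [2, 0, 2/3]
  [0, 2/3, 0]
  [2/3, 0, 2/5],
b = (26/5, 0, 10/7).
Solving gives a_0 = 111/35, a_1 = 0, a_2 = -12/7, so
  g(x) = 111/35 - 12*x^2/7.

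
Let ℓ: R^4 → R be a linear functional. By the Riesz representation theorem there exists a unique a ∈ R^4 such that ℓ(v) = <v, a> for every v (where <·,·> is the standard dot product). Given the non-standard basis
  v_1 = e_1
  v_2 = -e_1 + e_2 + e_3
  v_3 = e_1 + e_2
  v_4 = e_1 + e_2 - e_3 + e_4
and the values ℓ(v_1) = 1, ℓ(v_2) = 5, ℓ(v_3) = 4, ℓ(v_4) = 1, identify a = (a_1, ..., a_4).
a = (1, 3, 3, 0)

Write a = (a_1, ..., a_4) in the standard basis. For each basis vector v_i, ℓ(v_i) = <v_i, a> is a linear equation in the a_j's. Collect the n equations into a matrix system V a = ℓ, where row i of V is v_i (expressed in the standard basis). Since V is invertible (lower-triangular with 1s on the diagonal, up to permutation), solve by back-substitution:
  V =
[[1, 0, 0, 0],
 [-1, 1, 1, 0],
 [1, 1, 0, 0],
 [1, 1, -1, 1]]
  V a = (1, 5, 4, 1)
Solving gives a = (1, 3, 3, 0).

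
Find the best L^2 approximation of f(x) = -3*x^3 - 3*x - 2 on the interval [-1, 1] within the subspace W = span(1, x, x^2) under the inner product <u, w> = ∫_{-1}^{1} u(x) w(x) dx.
g(x) = -24*x/5 - 2

The best approximation g ∈ W is the orthogonal projection of f onto W. Writing g = a_0 + a_1 x + a_2 x^2, the coefficients solve the normal equations G · a = b where
  G_{ij} = <φ_i, φ_j> and b_i = <f, φ_i>, with φ_0 = 1, φ_1 = x, φ_2 = x^2.
G =
  [2, 0, 2/3]
  [0, 2/3, 0]
  [2/3, 0, 2/5],
b = (-4, -16/5, -4/3).
Solving gives a_0 = -2, a_1 = -24/5, a_2 = 0, so
  g(x) = -24*x/5 - 2.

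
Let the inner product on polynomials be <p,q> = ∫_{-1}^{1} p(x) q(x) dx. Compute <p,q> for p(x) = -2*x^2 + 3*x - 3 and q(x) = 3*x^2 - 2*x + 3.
<p,q> = -172/5

Expand the product: p(x)·q(x) = -6*x^4 + 13*x^3 - 21*x^2 + 15*x - 9.
∫_{-1}^{1} of each monomial x^k gives [2/(k+1) if k even, 0 if k odd]. Integrating term-by-term (or equivalently evaluating the antiderivative F(x) = -6*x^5/5 + 13*x^4/4 - 7*x^3 + 15*x^2/2 - 9*x at the endpoints):
  F(1) − F(−1) = -129/20 − (559/20) = -172/5.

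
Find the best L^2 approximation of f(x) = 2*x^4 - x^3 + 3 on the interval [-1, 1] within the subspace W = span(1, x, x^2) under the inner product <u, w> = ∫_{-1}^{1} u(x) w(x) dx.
g(x) = 12*x^2/7 - 3*x/5 + 99/35

The best approximation g ∈ W is the orthogonal projection of f onto W. Writing g = a_0 + a_1 x + a_2 x^2, the coefficients solve the normal equations G · a = b where
  G_{ij} = <φ_i, φ_j> and b_i = <f, φ_i>, with φ_0 = 1, φ_1 = x, φ_2 = x^2.
G =
  [2, 0, 2/3]
  [0, 2/3, 0]
  [2/3, 0, 2/5],
b = (34/5, -2/5, 18/7).
Solving gives a_0 = 99/35, a_1 = -3/5, a_2 = 12/7, so
  g(x) = 12*x^2/7 - 3*x/5 + 99/35.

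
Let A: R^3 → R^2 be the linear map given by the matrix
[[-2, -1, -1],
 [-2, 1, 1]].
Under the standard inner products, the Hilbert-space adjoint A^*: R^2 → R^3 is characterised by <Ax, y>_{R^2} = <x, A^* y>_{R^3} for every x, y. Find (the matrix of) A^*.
A^* = A^T =
[[-2, -2],
 [-1, 1],
 [-1, 1]]

For real matrices with standard dot products, the defining identity <Ax, y> = <x, A^* y> gives (Ax)^T y = x^T (A^*) y, i.e. x^T A^T y = x^T (A^*) y. Since this holds for all x, y, we must have A^* = A^T. Therefore
A^* =
[[-2, -2],
 [-1, 1],
 [-1, 1]].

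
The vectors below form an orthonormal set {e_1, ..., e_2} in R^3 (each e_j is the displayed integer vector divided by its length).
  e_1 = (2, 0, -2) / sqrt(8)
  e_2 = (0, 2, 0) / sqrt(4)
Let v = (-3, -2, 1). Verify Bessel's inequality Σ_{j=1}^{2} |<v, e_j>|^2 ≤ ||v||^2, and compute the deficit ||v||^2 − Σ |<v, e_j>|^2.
Σ |<v, e_j>|^2 = 12; ||v||^2 = 14; deficit = 2

Write each e_j = u_j / sqrt(<u_j, u_j>) where u_j is the displayed integer vector. Then <v, e_j> = <v, u_j> / sqrt(<u_j, u_j>), so |<v, e_j>|^2 = <v, u_j>^2 / <u_j, u_j>.
Coefficients: <v, e_1> = -8/sqrt(8), <v, e_2> = -4/sqrt(4).
Square and sum: Σ |<v, e_j>|^2 = 12.
Compute ||v||^2 = v·v = 14.
Deficit = 14 − 12 = 2 ≥ 0, confirming Bessel's inequality. (The deficit equals ||v − Σ <v,e_j> e_j||^2, the squared distance from v to span{e_j}.)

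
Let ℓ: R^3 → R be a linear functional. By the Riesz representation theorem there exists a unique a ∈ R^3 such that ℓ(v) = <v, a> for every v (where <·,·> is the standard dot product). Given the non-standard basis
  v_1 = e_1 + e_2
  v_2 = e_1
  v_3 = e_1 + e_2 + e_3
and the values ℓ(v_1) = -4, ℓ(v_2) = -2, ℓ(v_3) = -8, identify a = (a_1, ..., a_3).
a = (-2, -2, -4)

Write a = (a_1, ..., a_3) in the standard basis. For each basis vector v_i, ℓ(v_i) = <v_i, a> is a linear equation in the a_j's. Collect the n equations into a matrix system V a = ℓ, where row i of V is v_i (expressed in the standard basis). Since V is invertible (lower-triangular with 1s on the diagonal, up to permutation), solve by back-substitution:
  V =
[[1, 1, 0],
 [1, 0, 0],
 [1, 1, 1]]
  V a = (-4, -2, -8)
Solving gives a = (-2, -2, -4).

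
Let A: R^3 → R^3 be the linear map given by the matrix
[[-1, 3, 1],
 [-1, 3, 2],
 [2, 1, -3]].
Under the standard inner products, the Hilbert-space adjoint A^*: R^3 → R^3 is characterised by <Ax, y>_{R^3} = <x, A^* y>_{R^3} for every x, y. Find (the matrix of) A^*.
A^* = A^T =
[[-1, -1, 2],
 [3, 3, 1],
 [1, 2, -3]]

For real matrices with standard dot products, the defining identity <Ax, y> = <x, A^* y> gives (Ax)^T y = x^T (A^*) y, i.e. x^T A^T y = x^T (A^*) y. Since this holds for all x, y, we must have A^* = A^T. Therefore
A^* =
[[-1, -1, 2],
 [3, 3, 1],
 [1, 2, -3]].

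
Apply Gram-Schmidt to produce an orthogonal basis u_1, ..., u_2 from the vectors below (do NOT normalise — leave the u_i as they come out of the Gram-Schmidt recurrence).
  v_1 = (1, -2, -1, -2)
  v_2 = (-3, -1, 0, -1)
Orthogonal basis:
  u_1 = (1, -2, -1, -2)
  u_2 = (-31/10, -4/5, 1/10, -4/5)

Apply the Gram-Schmidt recurrence
  u_1 = v_1
  u_i = v_i − Σ_{j<i} ((v_i · u_j) / (u_j · u_j)) · u_j.

Step by step this gives:
  u_1 = (1, -2, -1, -2)
  u_2 = (-31/10, -4/5, 1/10, -4/5)

Orthogonality check:
  u_2 · u_1 = 0 (should be 0)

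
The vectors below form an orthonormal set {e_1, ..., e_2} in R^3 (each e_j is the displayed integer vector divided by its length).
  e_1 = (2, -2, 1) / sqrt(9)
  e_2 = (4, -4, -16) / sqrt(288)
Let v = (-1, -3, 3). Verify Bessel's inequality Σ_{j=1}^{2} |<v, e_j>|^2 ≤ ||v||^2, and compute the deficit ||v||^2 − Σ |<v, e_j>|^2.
Σ |<v, e_j>|^2 = 11; ||v||^2 = 19; deficit = 8

Write each e_j = u_j / sqrt(<u_j, u_j>) where u_j is the displayed integer vector. Then <v, e_j> = <v, u_j> / sqrt(<u_j, u_j>), so |<v, e_j>|^2 = <v, u_j>^2 / <u_j, u_j>.
Coefficients: <v, e_1> = 7/sqrt(9), <v, e_2> = -40/sqrt(288).
Square and sum: Σ |<v, e_j>|^2 = 11.
Compute ||v||^2 = v·v = 19.
Deficit = 19 − 11 = 8 ≥ 0, confirming Bessel's inequality. (The deficit equals ||v − Σ <v,e_j> e_j||^2, the squared distance from v to span{e_j}.)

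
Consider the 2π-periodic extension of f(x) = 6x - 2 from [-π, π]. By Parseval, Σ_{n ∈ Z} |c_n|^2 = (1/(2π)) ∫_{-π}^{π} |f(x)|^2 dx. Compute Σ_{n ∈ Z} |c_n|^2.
Σ |c_n|^2 = 12π^2 + 4

Expand and integrate term by term over [-π, π]:
  ∫ (6x)^2 dx = 36·(2π^3/3); ∫ 2·6·(-2)·x dx = 0 (odd integrand); ∫ (-2)^2 dx = 4·2π.
So (1/(2π)) ∫_{-π}^{π} (6x - 2)^2 dx = 36π^2/3 + 4 = 12π^2 + 4.
Parseval ⇒ Σ |c_n|^2 = 12π^2 + 4.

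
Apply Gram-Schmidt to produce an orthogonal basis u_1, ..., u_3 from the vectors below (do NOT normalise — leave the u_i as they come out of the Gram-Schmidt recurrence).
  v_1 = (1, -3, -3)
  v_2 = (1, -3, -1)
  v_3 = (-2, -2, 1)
Orthogonal basis:
  u_1 = (1, -3, -3)
  u_2 = (6/19, -18/19, 20/19)
  u_3 = (-12/5, -4/5, 0)

Apply the Gram-Schmidt recurrence
  u_1 = v_1
  u_i = v_i − Σ_{j<i} ((v_i · u_j) / (u_j · u_j)) · u_j.

Step by step this gives:
  u_1 = (1, -3, -3)
  u_2 = (6/19, -18/19, 20/19)
  u_3 = (-12/5, -4/5, 0)

Orthogonality check:
  u_2 · u_1 = 0 (should be 0)
  u_3 · u_1 = 0 (should be 0)
  u_3 · u_2 = 0 (should be 0)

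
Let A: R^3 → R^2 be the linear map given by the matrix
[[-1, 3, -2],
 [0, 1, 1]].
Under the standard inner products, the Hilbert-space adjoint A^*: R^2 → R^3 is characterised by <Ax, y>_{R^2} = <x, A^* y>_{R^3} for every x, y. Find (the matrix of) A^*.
A^* = A^T =
[[-1, 0],
 [3, 1],
 [-2, 1]]

For real matrices with standard dot products, the defining identity <Ax, y> = <x, A^* y> gives (Ax)^T y = x^T (A^*) y, i.e. x^T A^T y = x^T (A^*) y. Since this holds for all x, y, we must have A^* = A^T. Therefore
A^* =
[[-1, 0],
 [3, 1],
 [-2, 1]].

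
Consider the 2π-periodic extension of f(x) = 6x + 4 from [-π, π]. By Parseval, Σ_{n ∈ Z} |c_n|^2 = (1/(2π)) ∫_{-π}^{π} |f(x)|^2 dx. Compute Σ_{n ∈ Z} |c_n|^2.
Σ |c_n|^2 = 12π^2 + 16

Expand and integrate term by term over [-π, π]:
  ∫ (6x)^2 dx = 36·(2π^3/3); ∫ 2·6·(4)·x dx = 0 (odd integrand); ∫ 4^2 dx = 16·2π.
So (1/(2π)) ∫_{-π}^{π} (6x + 4)^2 dx = 36π^2/3 + 16 = 12π^2 + 16.
Parseval ⇒ Σ |c_n|^2 = 12π^2 + 16.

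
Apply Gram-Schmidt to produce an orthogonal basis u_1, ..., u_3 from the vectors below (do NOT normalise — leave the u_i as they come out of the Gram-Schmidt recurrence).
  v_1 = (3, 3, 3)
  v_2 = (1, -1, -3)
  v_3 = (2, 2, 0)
Orthogonal basis:
  u_1 = (3, 3, 3)
  u_2 = (2, 0, -2)
  u_3 = (-1/3, 2/3, -1/3)

Apply the Gram-Schmidt recurrence
  u_1 = v_1
  u_i = v_i − Σ_{j<i} ((v_i · u_j) / (u_j · u_j)) · u_j.

Step by step this gives:
  u_1 = (3, 3, 3)
  u_2 = (2, 0, -2)
  u_3 = (-1/3, 2/3, -1/3)

Orthogonality check:
  u_2 · u_1 = 0 (should be 0)
  u_3 · u_1 = 0 (should be 0)
  u_3 · u_2 = 0 (should be 0)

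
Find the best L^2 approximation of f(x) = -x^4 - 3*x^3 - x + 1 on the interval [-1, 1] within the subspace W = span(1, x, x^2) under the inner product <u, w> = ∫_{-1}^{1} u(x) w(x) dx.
g(x) = -6*x^2/7 - 14*x/5 + 38/35

The best approximation g ∈ W is the orthogonal projection of f onto W. Writing g = a_0 + a_1 x + a_2 x^2, the coefficients solve the normal equations G · a = b where
  G_{ij} = <φ_i, φ_j> and b_i = <f, φ_i>, with φ_0 = 1, φ_1 = x, φ_2 = x^2.
G =
  [2, 0, 2/3]
  [0, 2/3, 0]
  [2/3, 0, 2/5],
b = (8/5, -28/15, 8/21).
Solving gives a_0 = 38/35, a_1 = -14/5, a_2 = -6/7, so
  g(x) = -6*x^2/7 - 14*x/5 + 38/35.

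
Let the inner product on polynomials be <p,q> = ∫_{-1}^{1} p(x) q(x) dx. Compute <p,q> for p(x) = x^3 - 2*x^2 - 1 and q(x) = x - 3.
<p,q> = 52/5

Expand the product: p(x)·q(x) = x^4 - 5*x^3 + 6*x^2 - x + 3.
∫_{-1}^{1} of each monomial x^k gives [2/(k+1) if k even, 0 if k odd]. Integrating term-by-term (or equivalently evaluating the antiderivative F(x) = x^5/5 - 5*x^4/4 + 2*x^3 - x^2/2 + 3*x at the endpoints):
  F(1) − F(−1) = 69/20 − (-139/20) = 52/5.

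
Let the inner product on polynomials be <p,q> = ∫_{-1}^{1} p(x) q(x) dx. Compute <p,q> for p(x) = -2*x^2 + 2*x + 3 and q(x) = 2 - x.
<p,q> = 8

Expand the product: p(x)·q(x) = 2*x^3 - 6*x^2 + x + 6.
∫_{-1}^{1} of each monomial x^k gives [2/(k+1) if k even, 0 if k odd]. Integrating term-by-term (or equivalently evaluating the antiderivative F(x) = x^4/2 - 2*x^3 + x^2/2 + 6*x at the endpoints):
  F(1) − F(−1) = 5 − (-3) = 8.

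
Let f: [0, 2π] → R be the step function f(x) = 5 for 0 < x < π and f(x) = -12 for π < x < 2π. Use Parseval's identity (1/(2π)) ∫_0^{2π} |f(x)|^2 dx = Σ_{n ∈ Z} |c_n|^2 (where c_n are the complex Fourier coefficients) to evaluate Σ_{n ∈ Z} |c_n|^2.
Σ |c_n|^2 = 169/2

Parseval equates the L^2 energy of f (normalised by 1/(2π)) with the ℓ^2 sum of its Fourier coefficients: (1/(2π)) ∫_0^{2π} |f|^2 = Σ |c_n|^2.
Compute the left side: (1/(2π)) [∫_0^π 5^2 dx + ∫_π^{2π} (-12)^2 dx] = (1/(2π)) · (25π + 144π) = (25 + 144)/2 = 169/2.
So Σ_{n ∈ Z} |c_n|^2 = 169/2.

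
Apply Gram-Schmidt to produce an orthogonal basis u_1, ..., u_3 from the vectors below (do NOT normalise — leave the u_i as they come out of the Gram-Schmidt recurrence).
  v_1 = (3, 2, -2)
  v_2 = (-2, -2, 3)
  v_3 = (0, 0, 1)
Orthogonal basis:
  u_1 = (3, 2, -2)
  u_2 = (14/17, -2/17, 19/17)
  u_3 = (-4/33, 10/33, 4/33)

Apply the Gram-Schmidt recurrence
  u_1 = v_1
  u_i = v_i − Σ_{j<i} ((v_i · u_j) / (u_j · u_j)) · u_j.

Step by step this gives:
  u_1 = (3, 2, -2)
  u_2 = (14/17, -2/17, 19/17)
  u_3 = (-4/33, 10/33, 4/33)

Orthogonality check:
  u_2 · u_1 = 0 (should be 0)
  u_3 · u_1 = 0 (should be 0)
  u_3 · u_2 = 0 (should be 0)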